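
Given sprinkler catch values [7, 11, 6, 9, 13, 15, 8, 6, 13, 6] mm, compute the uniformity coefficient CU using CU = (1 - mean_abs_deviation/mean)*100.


mean = 9.400000 mm
MAD = 2.880000 mm
CU = (1 - 2.880000/9.400000)*100

69.3617 %


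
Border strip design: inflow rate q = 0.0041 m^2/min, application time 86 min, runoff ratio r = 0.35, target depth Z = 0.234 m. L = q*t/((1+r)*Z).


L = q*t/((1+r)*Z)
L = 0.0041*86/((1+0.35)*0.234)
L = 0.3526/0.3159

1.1162 m


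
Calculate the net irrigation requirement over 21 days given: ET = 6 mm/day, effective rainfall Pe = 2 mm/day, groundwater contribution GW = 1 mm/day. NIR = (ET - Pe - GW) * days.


Daily deficit = ET - Pe - GW = 6 - 2 - 1 = 3 mm/day
NIR = 3 * 21 = 63 mm

63.0000 mm


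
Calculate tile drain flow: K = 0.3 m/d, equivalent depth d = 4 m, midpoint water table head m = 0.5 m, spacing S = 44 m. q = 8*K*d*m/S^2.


q = 8*K*d*m/S^2
q = 8*0.3*4*0.5/44^2
q = 4.8000 / 1936

0.0025 m/d


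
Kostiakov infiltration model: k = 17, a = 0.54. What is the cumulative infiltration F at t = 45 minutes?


F = k * t^a = 17 * 45^0.54
F = 17 * 7.811506

132.7956 mm


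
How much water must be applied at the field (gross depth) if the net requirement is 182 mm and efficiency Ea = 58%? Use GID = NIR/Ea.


Ea = 58% = 0.58
GID = NIR / Ea = 182 / 0.58 = 313.7931 mm

313.7931 mm


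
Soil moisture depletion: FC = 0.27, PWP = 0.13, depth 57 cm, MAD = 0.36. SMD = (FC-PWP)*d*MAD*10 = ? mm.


SMD = (FC - PWP) * d * MAD * 10
SMD = (0.27 - 0.13) * 57 * 0.36 * 10
SMD = 0.1400 * 57 * 0.36 * 10

28.7280 mm


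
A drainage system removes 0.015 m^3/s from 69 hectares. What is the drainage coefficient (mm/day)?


DC = Q * 86400 / (A * 10000) * 1000
DC = 0.015 * 86400 / (69 * 10000) * 1000
DC = 1296000.0000 / 690000

1.8783 mm/day


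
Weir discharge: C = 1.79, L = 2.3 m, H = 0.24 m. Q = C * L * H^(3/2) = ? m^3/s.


Q = C * L * H^(3/2) = 1.79 * 2.3 * 0.24^1.5 = 1.79 * 2.3 * 0.117576

0.4841 m^3/s


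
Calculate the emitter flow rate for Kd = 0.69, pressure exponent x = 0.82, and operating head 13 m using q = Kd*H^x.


q = Kd * H^x = 0.69 * 13^0.82 = 0.69 * 8.192823

5.6530 L/h


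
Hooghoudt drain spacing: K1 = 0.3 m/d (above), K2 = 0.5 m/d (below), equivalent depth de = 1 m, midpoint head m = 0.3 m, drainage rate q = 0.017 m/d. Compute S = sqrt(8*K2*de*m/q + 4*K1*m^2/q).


S^2 = 8*K2*de*m/q + 4*K1*m^2/q
S^2 = 8*0.5*1*0.3/0.017 + 4*0.3*0.3^2/0.017
S = sqrt(76.9412)

8.7716 m


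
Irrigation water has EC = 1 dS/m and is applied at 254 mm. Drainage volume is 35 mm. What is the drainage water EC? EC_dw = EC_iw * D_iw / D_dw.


EC_dw = EC_iw * D_iw / D_dw
EC_dw = 1 * 254 / 35
EC_dw = 254 / 35

7.2571 dS/m


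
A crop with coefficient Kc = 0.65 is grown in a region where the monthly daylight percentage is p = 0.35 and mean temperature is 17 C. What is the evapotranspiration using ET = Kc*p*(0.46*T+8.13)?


ET = Kc * p * (0.46*T + 8.13)
ET = 0.65 * 0.35 * (0.46*17 + 8.13)
ET = 0.65 * 0.35 * 15.9500

3.6286 mm/day


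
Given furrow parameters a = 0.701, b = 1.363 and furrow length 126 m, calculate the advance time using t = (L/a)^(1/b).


t = (L/a)^(1/b)
t = (126/0.701)^(1/1.363)
t = 179.743224^(1/1.363)

45.1008 min


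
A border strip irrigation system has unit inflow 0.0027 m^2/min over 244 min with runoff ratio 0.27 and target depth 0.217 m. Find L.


L = q*t/((1+r)*Z)
L = 0.0027*244/((1+0.27)*0.217)
L = 0.6588/0.27559

2.3905 m


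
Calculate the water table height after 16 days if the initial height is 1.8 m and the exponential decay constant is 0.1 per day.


m = m0 * exp(-k*t)
m = 1.8 * exp(-0.1 * 16)
m = 1.8 * exp(-1.6000)

0.3634 m


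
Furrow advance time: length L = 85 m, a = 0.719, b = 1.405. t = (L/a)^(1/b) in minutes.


t = (L/a)^(1/b)
t = (85/0.719)^(1/1.405)
t = 118.219750^(1/1.405)

29.8692 min


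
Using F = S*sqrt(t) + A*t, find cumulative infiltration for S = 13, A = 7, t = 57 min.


F = S*sqrt(t) + A*t
F = 13*sqrt(57) + 7*57
F = 13*7.549834 + 399

497.1478 mm


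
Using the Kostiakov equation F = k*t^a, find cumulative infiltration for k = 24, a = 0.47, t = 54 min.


F = k * t^a = 24 * 54^0.47
F = 24 * 6.519662

156.4719 mm


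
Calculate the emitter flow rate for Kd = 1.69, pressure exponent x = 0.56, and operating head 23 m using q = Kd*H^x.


q = Kd * H^x = 1.69 * 23^0.56 = 1.69 * 5.788521

9.7826 L/h


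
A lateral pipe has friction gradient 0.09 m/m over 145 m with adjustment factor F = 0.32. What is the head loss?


hf = J * L * F = 0.09 * 145 * 0.32 = 4.1760 m

4.1760 m


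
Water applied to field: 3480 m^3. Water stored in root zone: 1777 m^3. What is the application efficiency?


Ea = V_root / V_field * 100 = 1777 / 3480 * 100 = 51.0632%

51.0632 %


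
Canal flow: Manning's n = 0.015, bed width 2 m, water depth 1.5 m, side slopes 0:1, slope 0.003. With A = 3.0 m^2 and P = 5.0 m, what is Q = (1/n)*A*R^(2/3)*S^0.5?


R = A/P = 3.0/5.0 = 0.600000
Q = (1/0.015) * 3.0 * 0.600000^(2/3) * 0.003^0.5

7.7928 m^3/s


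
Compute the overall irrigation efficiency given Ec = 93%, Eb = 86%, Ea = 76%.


Ec = 0.93, Eb = 0.86, Ea = 0.76
E = 0.93 * 0.86 * 0.76 * 100 = 60.7848%

60.7848 %


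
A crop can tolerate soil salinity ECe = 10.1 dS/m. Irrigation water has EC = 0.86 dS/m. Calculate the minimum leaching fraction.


LR = ECiw / (5*ECe - ECiw)
LR = 0.86 / (5*10.1 - 0.86)
LR = 0.86 / 49.6400

0.0173


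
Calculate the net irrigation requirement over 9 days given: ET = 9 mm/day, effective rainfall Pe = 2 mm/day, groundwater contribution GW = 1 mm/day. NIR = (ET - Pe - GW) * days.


Daily deficit = ET - Pe - GW = 9 - 2 - 1 = 6 mm/day
NIR = 6 * 9 = 54 mm

54.0000 mm


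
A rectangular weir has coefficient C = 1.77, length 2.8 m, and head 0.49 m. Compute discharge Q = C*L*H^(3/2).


Q = C * L * H^(3/2) = 1.77 * 2.8 * 0.49^1.5 = 1.77 * 2.8 * 0.343000

1.6999 m^3/s


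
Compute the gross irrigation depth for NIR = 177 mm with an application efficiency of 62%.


Ea = 62% = 0.62
GID = NIR / Ea = 177 / 0.62 = 285.4839 mm

285.4839 mm


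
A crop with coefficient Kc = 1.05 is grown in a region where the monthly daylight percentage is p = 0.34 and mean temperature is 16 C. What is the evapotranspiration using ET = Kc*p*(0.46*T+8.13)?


ET = Kc * p * (0.46*T + 8.13)
ET = 1.05 * 0.34 * (0.46*16 + 8.13)
ET = 1.05 * 0.34 * 15.4900

5.5299 mm/day


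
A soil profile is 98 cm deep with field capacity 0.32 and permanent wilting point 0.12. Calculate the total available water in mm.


AWC = (FC - PWP) * d * 10
AWC = (0.32 - 0.12) * 98 * 10
AWC = 0.2000 * 98 * 10

196.0000 mm


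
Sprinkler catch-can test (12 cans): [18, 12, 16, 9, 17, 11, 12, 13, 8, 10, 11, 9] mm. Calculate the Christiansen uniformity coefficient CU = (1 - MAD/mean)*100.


mean = 12.166667 mm
MAD = 2.555556 mm
CU = (1 - 2.555556/12.166667)*100

78.9954 %


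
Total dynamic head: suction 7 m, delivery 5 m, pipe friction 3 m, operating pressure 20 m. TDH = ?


TDH = Hs + Hd + hf + Hp = 7 + 5 + 3 + 20 = 35

35 m


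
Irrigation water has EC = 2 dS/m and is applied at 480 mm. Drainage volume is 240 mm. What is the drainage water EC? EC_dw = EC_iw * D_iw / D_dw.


EC_dw = EC_iw * D_iw / D_dw
EC_dw = 2 * 480 / 240
EC_dw = 960 / 240

4.0000 dS/m


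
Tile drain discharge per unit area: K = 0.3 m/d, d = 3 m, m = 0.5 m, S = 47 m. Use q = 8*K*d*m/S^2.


q = 8*K*d*m/S^2
q = 8*0.3*3*0.5/47^2
q = 3.6000 / 2209

0.0016 m/d


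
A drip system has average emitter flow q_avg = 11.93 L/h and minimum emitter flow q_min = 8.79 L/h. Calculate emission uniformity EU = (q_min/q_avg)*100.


EU = (q_min/q_avg)*100 = (8.79/11.93)*100 = 73.6798%

73.6798 %


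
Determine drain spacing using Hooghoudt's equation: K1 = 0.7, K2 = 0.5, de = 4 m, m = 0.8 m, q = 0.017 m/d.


S^2 = 8*K2*de*m/q + 4*K1*m^2/q
S^2 = 8*0.5*4*0.8/0.017 + 4*0.7*0.8^2/0.017
S = sqrt(858.3529)

29.2977 m


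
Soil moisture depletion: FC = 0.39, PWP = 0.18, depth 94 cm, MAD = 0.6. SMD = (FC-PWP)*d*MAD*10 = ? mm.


SMD = (FC - PWP) * d * MAD * 10
SMD = (0.39 - 0.18) * 94 * 0.6 * 10
SMD = 0.2100 * 94 * 0.6 * 10

118.4400 mm


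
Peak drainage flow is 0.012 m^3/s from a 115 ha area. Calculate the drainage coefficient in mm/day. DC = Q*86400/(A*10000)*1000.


DC = Q * 86400 / (A * 10000) * 1000
DC = 0.012 * 86400 / (115 * 10000) * 1000
DC = 1036800.0000 / 1150000

0.9016 mm/day


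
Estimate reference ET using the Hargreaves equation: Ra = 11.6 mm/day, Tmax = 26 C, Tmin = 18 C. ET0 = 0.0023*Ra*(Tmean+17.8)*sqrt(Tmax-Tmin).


Tmean = (Tmax + Tmin)/2 = (26 + 18)/2 = 22.0
ET0 = 0.0023 * 11.6 * (22.0 + 17.8) * sqrt(26 - 18)
ET0 = 0.0023 * 11.6 * 39.8 * 2.828427

3.0034 mm/day


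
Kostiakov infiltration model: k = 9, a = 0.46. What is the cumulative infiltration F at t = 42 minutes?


F = k * t^a = 9 * 42^0.46
F = 9 * 5.580777

50.2270 mm


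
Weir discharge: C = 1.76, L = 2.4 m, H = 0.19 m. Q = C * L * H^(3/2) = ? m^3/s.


Q = C * L * H^(3/2) = 1.76 * 2.4 * 0.19^1.5 = 1.76 * 2.4 * 0.082819

0.3498 m^3/s


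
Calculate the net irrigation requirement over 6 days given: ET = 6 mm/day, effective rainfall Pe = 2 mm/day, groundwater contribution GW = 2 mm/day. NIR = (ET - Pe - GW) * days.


Daily deficit = ET - Pe - GW = 6 - 2 - 2 = 2 mm/day
NIR = 2 * 6 = 12 mm

12.0000 mm


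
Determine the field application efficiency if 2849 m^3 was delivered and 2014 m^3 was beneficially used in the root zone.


Ea = V_root / V_field * 100 = 2014 / 2849 * 100 = 70.6915%

70.6915 %


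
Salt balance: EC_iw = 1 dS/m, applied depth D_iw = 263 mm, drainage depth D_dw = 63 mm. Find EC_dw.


EC_dw = EC_iw * D_iw / D_dw
EC_dw = 1 * 263 / 63
EC_dw = 263 / 63

4.1746 dS/m


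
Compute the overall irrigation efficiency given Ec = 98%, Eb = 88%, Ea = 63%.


Ec = 0.98, Eb = 0.88, Ea = 0.63
E = 0.98 * 0.88 * 0.63 * 100 = 54.3312%

54.3312 %


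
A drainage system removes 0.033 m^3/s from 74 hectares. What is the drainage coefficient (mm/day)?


DC = Q * 86400 / (A * 10000) * 1000
DC = 0.033 * 86400 / (74 * 10000) * 1000
DC = 2851200.0000 / 740000

3.8530 mm/day


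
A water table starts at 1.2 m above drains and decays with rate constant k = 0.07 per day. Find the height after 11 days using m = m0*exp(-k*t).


m = m0 * exp(-k*t)
m = 1.2 * exp(-0.07 * 11)
m = 1.2 * exp(-0.7700)

0.5556 m


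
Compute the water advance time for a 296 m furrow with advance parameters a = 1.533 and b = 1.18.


t = (L/a)^(1/b)
t = (296/1.533)^(1/1.18)
t = 193.085453^(1/1.18)

86.5119 min


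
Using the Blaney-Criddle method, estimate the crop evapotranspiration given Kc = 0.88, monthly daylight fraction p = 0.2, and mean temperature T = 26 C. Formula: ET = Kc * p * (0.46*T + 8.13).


ET = Kc * p * (0.46*T + 8.13)
ET = 0.88 * 0.2 * (0.46*26 + 8.13)
ET = 0.88 * 0.2 * 20.0900

3.5358 mm/day


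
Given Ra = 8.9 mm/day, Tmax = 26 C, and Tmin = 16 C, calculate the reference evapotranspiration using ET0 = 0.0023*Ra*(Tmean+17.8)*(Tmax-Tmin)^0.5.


Tmean = (Tmax + Tmin)/2 = (26 + 16)/2 = 21.0
ET0 = 0.0023 * 8.9 * (21.0 + 17.8) * sqrt(26 - 16)
ET0 = 0.0023 * 8.9 * 38.8 * 3.162278

2.5116 mm/day


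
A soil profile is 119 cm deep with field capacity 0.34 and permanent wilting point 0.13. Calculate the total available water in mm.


AWC = (FC - PWP) * d * 10
AWC = (0.34 - 0.13) * 119 * 10
AWC = 0.2100 * 119 * 10

249.9000 mm


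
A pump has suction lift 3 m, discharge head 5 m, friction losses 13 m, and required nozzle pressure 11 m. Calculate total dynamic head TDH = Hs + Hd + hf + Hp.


TDH = Hs + Hd + hf + Hp = 3 + 5 + 13 + 11 = 32

32 m


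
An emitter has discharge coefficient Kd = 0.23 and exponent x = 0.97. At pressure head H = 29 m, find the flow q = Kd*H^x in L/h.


q = Kd * H^x = 0.23 * 29^0.97 = 0.23 * 26.213563

6.0291 L/h


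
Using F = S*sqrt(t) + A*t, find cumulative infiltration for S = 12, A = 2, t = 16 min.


F = S*sqrt(t) + A*t
F = 12*sqrt(16) + 2*16
F = 12*4.000000 + 32

80.0000 mm


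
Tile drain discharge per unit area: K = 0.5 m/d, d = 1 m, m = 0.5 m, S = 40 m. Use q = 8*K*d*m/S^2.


q = 8*K*d*m/S^2
q = 8*0.5*1*0.5/40^2
q = 2.0000 / 1600

0.0013 m/d


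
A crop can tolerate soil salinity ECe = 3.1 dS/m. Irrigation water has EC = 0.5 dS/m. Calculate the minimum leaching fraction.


LR = ECiw / (5*ECe - ECiw)
LR = 0.5 / (5*3.1 - 0.5)
LR = 0.5 / 15.0000

0.0333


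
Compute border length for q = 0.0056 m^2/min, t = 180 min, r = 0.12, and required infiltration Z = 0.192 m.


L = q*t/((1+r)*Z)
L = 0.0056*180/((1+0.12)*0.192)
L = 1.008/0.21504

4.6875 m


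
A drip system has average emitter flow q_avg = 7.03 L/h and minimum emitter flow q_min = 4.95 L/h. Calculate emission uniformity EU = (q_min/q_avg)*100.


EU = (q_min/q_avg)*100 = (4.95/7.03)*100 = 70.4125%

70.4125 %


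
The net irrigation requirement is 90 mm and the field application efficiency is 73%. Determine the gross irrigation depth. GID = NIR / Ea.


Ea = 73% = 0.73
GID = NIR / Ea = 90 / 0.73 = 123.2877 mm

123.2877 mm


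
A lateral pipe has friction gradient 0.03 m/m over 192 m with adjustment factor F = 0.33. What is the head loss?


hf = J * L * F = 0.03 * 192 * 0.33 = 1.9008 m

1.9008 m


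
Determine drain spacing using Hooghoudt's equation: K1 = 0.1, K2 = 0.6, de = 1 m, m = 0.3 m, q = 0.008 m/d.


S^2 = 8*K2*de*m/q + 4*K1*m^2/q
S^2 = 8*0.6*1*0.3/0.008 + 4*0.1*0.3^2/0.008
S = sqrt(184.5000)

13.5831 m


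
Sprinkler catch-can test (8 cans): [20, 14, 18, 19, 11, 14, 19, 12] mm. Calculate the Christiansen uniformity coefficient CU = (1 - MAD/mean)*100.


mean = 15.875000 mm
MAD = 3.125000 mm
CU = (1 - 3.125000/15.875000)*100

80.3150 %


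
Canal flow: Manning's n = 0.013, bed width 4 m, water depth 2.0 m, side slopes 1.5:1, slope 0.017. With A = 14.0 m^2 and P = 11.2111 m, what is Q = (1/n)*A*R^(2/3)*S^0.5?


R = A/P = 14.0/11.2111 = 1.248762
Q = (1/0.013) * 14.0 * 1.248762^(2/3) * 0.017^0.5

162.8279 m^3/s


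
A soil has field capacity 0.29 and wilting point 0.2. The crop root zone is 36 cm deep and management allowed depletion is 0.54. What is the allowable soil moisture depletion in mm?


SMD = (FC - PWP) * d * MAD * 10
SMD = (0.29 - 0.2) * 36 * 0.54 * 10
SMD = 0.0900 * 36 * 0.54 * 10

17.4960 mm


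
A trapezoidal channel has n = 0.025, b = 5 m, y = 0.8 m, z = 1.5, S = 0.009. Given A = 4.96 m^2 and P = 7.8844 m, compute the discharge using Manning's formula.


R = A/P = 4.96/7.8844 = 0.629090
Q = (1/0.025) * 4.96 * 0.629090^(2/3) * 0.009^0.5

13.8188 m^3/s


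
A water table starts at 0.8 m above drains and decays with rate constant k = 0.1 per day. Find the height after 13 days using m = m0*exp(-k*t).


m = m0 * exp(-k*t)
m = 0.8 * exp(-0.1 * 13)
m = 0.8 * exp(-1.3000)

0.2180 m


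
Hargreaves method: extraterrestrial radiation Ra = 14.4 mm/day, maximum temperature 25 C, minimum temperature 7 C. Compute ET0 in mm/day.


Tmean = (Tmax + Tmin)/2 = (25 + 7)/2 = 16.0
ET0 = 0.0023 * 14.4 * (16.0 + 17.8) * sqrt(25 - 7)
ET0 = 0.0023 * 14.4 * 33.8 * 4.242641

4.7494 mm/day


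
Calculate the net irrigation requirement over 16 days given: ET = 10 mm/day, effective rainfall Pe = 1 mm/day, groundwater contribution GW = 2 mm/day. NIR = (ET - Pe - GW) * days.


Daily deficit = ET - Pe - GW = 10 - 1 - 2 = 7 mm/day
NIR = 7 * 16 = 112 mm

112.0000 mm


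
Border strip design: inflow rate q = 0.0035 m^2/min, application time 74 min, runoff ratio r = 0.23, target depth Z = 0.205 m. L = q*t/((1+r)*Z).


L = q*t/((1+r)*Z)
L = 0.0035*74/((1+0.23)*0.205)
L = 0.259/0.25215

1.0272 m


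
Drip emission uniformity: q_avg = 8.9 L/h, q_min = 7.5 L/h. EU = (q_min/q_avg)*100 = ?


EU = (q_min/q_avg)*100 = (7.5/8.9)*100 = 84.2697%

84.2697 %


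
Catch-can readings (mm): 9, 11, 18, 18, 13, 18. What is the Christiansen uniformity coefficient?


mean = 14.500000 mm
MAD = 3.500000 mm
CU = (1 - 3.500000/14.500000)*100

75.8621 %


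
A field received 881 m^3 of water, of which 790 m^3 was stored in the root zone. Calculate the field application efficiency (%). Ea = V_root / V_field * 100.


Ea = V_root / V_field * 100 = 790 / 881 * 100 = 89.6708%

89.6708 %


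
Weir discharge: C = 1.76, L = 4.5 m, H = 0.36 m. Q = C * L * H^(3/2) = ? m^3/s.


Q = C * L * H^(3/2) = 1.76 * 4.5 * 0.36^1.5 = 1.76 * 4.5 * 0.216000

1.7107 m^3/s


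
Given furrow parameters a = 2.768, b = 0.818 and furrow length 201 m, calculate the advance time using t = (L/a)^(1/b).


t = (L/a)^(1/b)
t = (201/2.768)^(1/0.818)
t = 72.615607^(1/0.818)

188.4073 min


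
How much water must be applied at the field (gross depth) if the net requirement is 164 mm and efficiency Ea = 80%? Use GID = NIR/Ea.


Ea = 80% = 0.8
GID = NIR / Ea = 164 / 0.8 = 205.0000 mm

205.0000 mm


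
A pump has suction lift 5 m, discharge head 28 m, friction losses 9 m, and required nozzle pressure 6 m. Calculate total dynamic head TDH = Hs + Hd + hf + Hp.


TDH = Hs + Hd + hf + Hp = 5 + 28 + 9 + 6 = 48

48 m


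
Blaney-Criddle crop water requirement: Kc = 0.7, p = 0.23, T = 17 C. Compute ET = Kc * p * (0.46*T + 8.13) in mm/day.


ET = Kc * p * (0.46*T + 8.13)
ET = 0.7 * 0.23 * (0.46*17 + 8.13)
ET = 0.7 * 0.23 * 15.9500

2.5680 mm/day


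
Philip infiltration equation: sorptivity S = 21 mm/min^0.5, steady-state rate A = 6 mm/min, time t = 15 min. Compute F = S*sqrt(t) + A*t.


F = S*sqrt(t) + A*t
F = 21*sqrt(15) + 6*15
F = 21*3.872983 + 90

171.3326 mm


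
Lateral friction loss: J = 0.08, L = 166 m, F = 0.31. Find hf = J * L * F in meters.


hf = J * L * F = 0.08 * 166 * 0.31 = 4.1168 m

4.1168 m


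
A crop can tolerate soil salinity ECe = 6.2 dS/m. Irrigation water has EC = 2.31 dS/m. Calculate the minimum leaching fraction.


LR = ECiw / (5*ECe - ECiw)
LR = 2.31 / (5*6.2 - 2.31)
LR = 2.31 / 28.6900

0.0805


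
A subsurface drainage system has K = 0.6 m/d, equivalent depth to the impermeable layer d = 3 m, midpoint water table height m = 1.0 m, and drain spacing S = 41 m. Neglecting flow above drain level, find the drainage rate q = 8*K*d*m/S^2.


q = 8*K*d*m/S^2
q = 8*0.6*3*1.0/41^2
q = 14.4000 / 1681

0.0086 m/d


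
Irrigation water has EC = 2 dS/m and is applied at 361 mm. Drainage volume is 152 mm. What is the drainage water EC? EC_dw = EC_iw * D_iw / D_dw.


EC_dw = EC_iw * D_iw / D_dw
EC_dw = 2 * 361 / 152
EC_dw = 722 / 152

4.7500 dS/m


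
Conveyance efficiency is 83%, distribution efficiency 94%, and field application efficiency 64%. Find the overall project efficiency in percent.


Ec = 0.83, Eb = 0.94, Ea = 0.64
E = 0.83 * 0.94 * 0.64 * 100 = 49.9328%

49.9328 %


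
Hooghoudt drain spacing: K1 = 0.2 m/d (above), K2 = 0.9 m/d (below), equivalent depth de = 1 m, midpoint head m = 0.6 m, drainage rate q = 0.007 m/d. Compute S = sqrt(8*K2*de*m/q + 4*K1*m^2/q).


S^2 = 8*K2*de*m/q + 4*K1*m^2/q
S^2 = 8*0.9*1*0.6/0.007 + 4*0.2*0.6^2/0.007
S = sqrt(658.2857)

25.6571 m


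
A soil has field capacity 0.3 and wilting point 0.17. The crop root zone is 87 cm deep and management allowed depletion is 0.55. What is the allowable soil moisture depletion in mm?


SMD = (FC - PWP) * d * MAD * 10
SMD = (0.3 - 0.17) * 87 * 0.55 * 10
SMD = 0.1300 * 87 * 0.55 * 10

62.2050 mm


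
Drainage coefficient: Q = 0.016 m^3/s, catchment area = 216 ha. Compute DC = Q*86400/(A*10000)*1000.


DC = Q * 86400 / (A * 10000) * 1000
DC = 0.016 * 86400 / (216 * 10000) * 1000
DC = 1382400.0000 / 2160000

0.6400 mm/day


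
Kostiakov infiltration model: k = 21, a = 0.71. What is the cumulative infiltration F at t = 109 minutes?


F = k * t^a = 21 * 109^0.71
F = 21 * 27.962295

587.2082 mm


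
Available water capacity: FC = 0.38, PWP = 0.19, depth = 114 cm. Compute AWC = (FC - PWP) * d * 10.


AWC = (FC - PWP) * d * 10
AWC = (0.38 - 0.19) * 114 * 10
AWC = 0.1900 * 114 * 10

216.6000 mm


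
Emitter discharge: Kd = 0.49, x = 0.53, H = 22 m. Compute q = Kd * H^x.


q = Kd * H^x = 0.49 * 22^0.53 = 0.49 * 5.146169

2.5216 L/h


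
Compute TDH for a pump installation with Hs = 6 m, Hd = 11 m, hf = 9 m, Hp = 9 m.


TDH = Hs + Hd + hf + Hp = 6 + 11 + 9 + 9 = 35

35 m


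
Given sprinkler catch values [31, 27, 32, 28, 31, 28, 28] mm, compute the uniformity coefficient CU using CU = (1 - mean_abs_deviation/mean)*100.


mean = 29.285714 mm
MAD = 1.755102 mm
CU = (1 - 1.755102/29.285714)*100

94.0070 %


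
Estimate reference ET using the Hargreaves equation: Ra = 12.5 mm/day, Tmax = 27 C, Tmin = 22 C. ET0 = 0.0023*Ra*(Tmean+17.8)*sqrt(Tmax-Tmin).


Tmean = (Tmax + Tmin)/2 = (27 + 22)/2 = 24.5
ET0 = 0.0023 * 12.5 * (24.5 + 17.8) * sqrt(27 - 22)
ET0 = 0.0023 * 12.5 * 42.3 * 2.236068

2.7193 mm/day


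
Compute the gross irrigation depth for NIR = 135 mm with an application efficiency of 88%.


Ea = 88% = 0.88
GID = NIR / Ea = 135 / 0.88 = 153.4091 mm

153.4091 mm


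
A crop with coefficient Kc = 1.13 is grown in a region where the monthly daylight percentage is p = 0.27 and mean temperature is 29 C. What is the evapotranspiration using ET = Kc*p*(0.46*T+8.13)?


ET = Kc * p * (0.46*T + 8.13)
ET = 1.13 * 0.27 * (0.46*29 + 8.13)
ET = 1.13 * 0.27 * 21.4700

6.5505 mm/day


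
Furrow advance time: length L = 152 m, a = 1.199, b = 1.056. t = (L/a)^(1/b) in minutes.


t = (L/a)^(1/b)
t = (152/1.199)^(1/1.056)
t = 126.772310^(1/1.056)

98.0619 min


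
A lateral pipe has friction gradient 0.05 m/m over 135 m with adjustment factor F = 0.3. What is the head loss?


hf = J * L * F = 0.05 * 135 * 0.3 = 2.0250 m

2.0250 m


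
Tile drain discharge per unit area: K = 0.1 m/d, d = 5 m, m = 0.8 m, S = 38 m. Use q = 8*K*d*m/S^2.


q = 8*K*d*m/S^2
q = 8*0.1*5*0.8/38^2
q = 3.2000 / 1444

0.0022 m/d


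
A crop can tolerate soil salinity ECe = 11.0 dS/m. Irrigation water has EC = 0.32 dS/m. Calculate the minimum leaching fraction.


LR = ECiw / (5*ECe - ECiw)
LR = 0.32 / (5*11.0 - 0.32)
LR = 0.32 / 54.6800

0.0059


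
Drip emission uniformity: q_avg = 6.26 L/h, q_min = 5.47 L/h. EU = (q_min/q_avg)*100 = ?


EU = (q_min/q_avg)*100 = (5.47/6.26)*100 = 87.3802%

87.3802 %


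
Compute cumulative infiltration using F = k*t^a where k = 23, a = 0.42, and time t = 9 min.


F = k * t^a = 23 * 9^0.42
F = 23 * 2.516413

57.8775 mm


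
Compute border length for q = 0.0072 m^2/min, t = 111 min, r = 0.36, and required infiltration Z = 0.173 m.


L = q*t/((1+r)*Z)
L = 0.0072*111/((1+0.36)*0.173)
L = 0.7992/0.23528

3.3968 m


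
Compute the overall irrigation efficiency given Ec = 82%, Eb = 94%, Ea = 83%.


Ec = 0.82, Eb = 0.94, Ea = 0.83
E = 0.82 * 0.94 * 0.83 * 100 = 63.9764%

63.9764 %


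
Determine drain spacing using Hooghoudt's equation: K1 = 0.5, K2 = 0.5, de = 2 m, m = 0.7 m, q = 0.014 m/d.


S^2 = 8*K2*de*m/q + 4*K1*m^2/q
S^2 = 8*0.5*2*0.7/0.014 + 4*0.5*0.7^2/0.014
S = sqrt(470.0000)

21.6795 m


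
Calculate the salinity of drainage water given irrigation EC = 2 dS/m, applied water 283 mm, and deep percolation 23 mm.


EC_dw = EC_iw * D_iw / D_dw
EC_dw = 2 * 283 / 23
EC_dw = 566 / 23

24.6087 dS/m


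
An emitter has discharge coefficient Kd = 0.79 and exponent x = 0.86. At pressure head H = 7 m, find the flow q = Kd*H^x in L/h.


q = Kd * H^x = 0.79 * 7^0.86 = 0.79 * 5.330701

4.2113 L/h


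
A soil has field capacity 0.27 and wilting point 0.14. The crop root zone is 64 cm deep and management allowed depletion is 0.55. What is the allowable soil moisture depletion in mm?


SMD = (FC - PWP) * d * MAD * 10
SMD = (0.27 - 0.14) * 64 * 0.55 * 10
SMD = 0.1300 * 64 * 0.55 * 10

45.7600 mm


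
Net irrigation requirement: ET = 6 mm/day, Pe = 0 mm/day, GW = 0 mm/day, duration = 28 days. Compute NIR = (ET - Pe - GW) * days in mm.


Daily deficit = ET - Pe - GW = 6 - 0 - 0 = 6 mm/day
NIR = 6 * 28 = 168 mm

168.0000 mm


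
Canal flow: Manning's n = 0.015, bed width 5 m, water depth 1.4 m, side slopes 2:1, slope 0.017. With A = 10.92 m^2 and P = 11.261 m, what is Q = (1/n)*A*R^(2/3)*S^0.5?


R = A/P = 10.92/11.261 = 0.969718
Q = (1/0.015) * 10.92 * 0.969718^(2/3) * 0.017^0.5

92.9935 m^3/s


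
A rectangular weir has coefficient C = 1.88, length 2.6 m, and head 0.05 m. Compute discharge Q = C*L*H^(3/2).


Q = C * L * H^(3/2) = 1.88 * 2.6 * 0.05^1.5 = 1.88 * 2.6 * 0.011180

0.0546 m^3/s


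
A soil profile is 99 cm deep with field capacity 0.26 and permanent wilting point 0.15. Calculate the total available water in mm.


AWC = (FC - PWP) * d * 10
AWC = (0.26 - 0.15) * 99 * 10
AWC = 0.1100 * 99 * 10

108.9000 mm


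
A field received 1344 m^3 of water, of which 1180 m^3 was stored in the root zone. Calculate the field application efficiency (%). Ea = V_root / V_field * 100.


Ea = V_root / V_field * 100 = 1180 / 1344 * 100 = 87.7976%

87.7976 %


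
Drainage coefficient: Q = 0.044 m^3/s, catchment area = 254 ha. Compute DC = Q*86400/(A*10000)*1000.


DC = Q * 86400 / (A * 10000) * 1000
DC = 0.044 * 86400 / (254 * 10000) * 1000
DC = 3801600.0000 / 2540000

1.4967 mm/day


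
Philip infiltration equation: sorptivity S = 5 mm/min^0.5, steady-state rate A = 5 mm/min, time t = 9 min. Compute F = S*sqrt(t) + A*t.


F = S*sqrt(t) + A*t
F = 5*sqrt(9) + 5*9
F = 5*3.000000 + 45

60.0000 mm


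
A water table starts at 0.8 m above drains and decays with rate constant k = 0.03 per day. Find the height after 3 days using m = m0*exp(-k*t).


m = m0 * exp(-k*t)
m = 0.8 * exp(-0.03 * 3)
m = 0.8 * exp(-0.0900)

0.7311 m


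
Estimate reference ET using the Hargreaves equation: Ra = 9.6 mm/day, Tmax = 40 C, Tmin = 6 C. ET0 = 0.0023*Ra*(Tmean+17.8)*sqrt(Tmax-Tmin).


Tmean = (Tmax + Tmin)/2 = (40 + 6)/2 = 23.0
ET0 = 0.0023 * 9.6 * (23.0 + 17.8) * sqrt(40 - 6)
ET0 = 0.0023 * 9.6 * 40.8 * 5.830952

5.2529 mm/day


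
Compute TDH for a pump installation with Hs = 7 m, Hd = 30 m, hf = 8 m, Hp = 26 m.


TDH = Hs + Hd + hf + Hp = 7 + 30 + 8 + 26 = 71

71 m


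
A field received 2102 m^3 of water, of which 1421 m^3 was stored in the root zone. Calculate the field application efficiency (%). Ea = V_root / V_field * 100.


Ea = V_root / V_field * 100 = 1421 / 2102 * 100 = 67.6023%

67.6023 %


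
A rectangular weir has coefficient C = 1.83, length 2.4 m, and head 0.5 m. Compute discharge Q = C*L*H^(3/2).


Q = C * L * H^(3/2) = 1.83 * 2.4 * 0.5^1.5 = 1.83 * 2.4 * 0.353553

1.5528 m^3/s


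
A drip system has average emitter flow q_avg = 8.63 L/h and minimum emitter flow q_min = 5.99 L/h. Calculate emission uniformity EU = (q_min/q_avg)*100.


EU = (q_min/q_avg)*100 = (5.99/8.63)*100 = 69.4090%

69.4090 %


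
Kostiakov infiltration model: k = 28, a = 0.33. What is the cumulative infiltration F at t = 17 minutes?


F = k * t^a = 28 * 17^0.33
F = 28 * 2.547113

71.3192 mm


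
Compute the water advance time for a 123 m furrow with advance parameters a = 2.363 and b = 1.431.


t = (L/a)^(1/b)
t = (123/2.363)^(1/1.431)
t = 52.052476^(1/1.431)

15.8296 min


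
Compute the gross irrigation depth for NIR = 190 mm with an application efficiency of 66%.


Ea = 66% = 0.66
GID = NIR / Ea = 190 / 0.66 = 287.8788 mm

287.8788 mm


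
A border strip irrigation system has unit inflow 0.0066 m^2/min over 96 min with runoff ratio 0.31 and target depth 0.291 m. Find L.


L = q*t/((1+r)*Z)
L = 0.0066*96/((1+0.31)*0.291)
L = 0.6336/0.38121

1.6621 m


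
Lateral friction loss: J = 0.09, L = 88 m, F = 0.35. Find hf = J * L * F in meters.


hf = J * L * F = 0.09 * 88 * 0.35 = 2.7720 m

2.7720 m


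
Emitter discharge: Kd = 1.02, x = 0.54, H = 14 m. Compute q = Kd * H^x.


q = Kd * H^x = 1.02 * 14^0.54 = 1.02 * 4.158236

4.2414 L/h


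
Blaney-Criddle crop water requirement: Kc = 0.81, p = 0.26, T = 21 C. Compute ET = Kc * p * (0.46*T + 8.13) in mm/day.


ET = Kc * p * (0.46*T + 8.13)
ET = 0.81 * 0.26 * (0.46*21 + 8.13)
ET = 0.81 * 0.26 * 17.7900

3.7466 mm/day


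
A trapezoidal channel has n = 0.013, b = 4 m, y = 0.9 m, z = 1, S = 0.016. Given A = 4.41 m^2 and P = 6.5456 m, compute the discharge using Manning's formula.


R = A/P = 4.41/6.5456 = 0.673735
Q = (1/0.013) * 4.41 * 0.673735^(2/3) * 0.016^0.5

32.9773 m^3/s


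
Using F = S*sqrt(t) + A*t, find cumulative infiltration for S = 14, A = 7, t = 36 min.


F = S*sqrt(t) + A*t
F = 14*sqrt(36) + 7*36
F = 14*6.000000 + 252

336.0000 mm


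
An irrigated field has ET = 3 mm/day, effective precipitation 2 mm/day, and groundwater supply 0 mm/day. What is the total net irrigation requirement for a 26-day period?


Daily deficit = ET - Pe - GW = 3 - 2 - 0 = 1 mm/day
NIR = 1 * 26 = 26 mm

26.0000 mm


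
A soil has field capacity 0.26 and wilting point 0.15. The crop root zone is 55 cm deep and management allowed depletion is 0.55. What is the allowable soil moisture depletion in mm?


SMD = (FC - PWP) * d * MAD * 10
SMD = (0.26 - 0.15) * 55 * 0.55 * 10
SMD = 0.1100 * 55 * 0.55 * 10

33.2750 mm


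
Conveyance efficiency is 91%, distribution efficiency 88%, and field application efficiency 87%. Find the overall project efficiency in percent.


Ec = 0.91, Eb = 0.88, Ea = 0.87
E = 0.91 * 0.88 * 0.87 * 100 = 69.6696%

69.6696 %


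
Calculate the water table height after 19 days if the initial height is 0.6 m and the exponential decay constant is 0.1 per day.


m = m0 * exp(-k*t)
m = 0.6 * exp(-0.1 * 19)
m = 0.6 * exp(-1.9000)

0.0897 m


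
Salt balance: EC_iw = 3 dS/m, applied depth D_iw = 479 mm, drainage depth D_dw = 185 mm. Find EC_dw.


EC_dw = EC_iw * D_iw / D_dw
EC_dw = 3 * 479 / 185
EC_dw = 1437 / 185

7.7676 dS/m


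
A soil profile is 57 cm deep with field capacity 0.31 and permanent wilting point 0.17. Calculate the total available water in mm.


AWC = (FC - PWP) * d * 10
AWC = (0.31 - 0.17) * 57 * 10
AWC = 0.1400 * 57 * 10

79.8000 mm


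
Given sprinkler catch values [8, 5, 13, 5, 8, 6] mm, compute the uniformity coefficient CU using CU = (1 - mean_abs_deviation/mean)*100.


mean = 7.500000 mm
MAD = 2.166667 mm
CU = (1 - 2.166667/7.500000)*100

71.1111 %


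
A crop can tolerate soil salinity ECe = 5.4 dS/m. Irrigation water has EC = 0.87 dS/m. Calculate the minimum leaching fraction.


LR = ECiw / (5*ECe - ECiw)
LR = 0.87 / (5*5.4 - 0.87)
LR = 0.87 / 26.1300

0.0333


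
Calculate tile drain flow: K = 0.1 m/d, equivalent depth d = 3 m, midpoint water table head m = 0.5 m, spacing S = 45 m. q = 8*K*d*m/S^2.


q = 8*K*d*m/S^2
q = 8*0.1*3*0.5/45^2
q = 1.2000 / 2025

5.9259e-04 m/d


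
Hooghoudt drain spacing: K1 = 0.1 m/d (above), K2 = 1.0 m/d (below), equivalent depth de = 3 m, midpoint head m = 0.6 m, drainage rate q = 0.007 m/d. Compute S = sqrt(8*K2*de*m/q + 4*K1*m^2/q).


S^2 = 8*K2*de*m/q + 4*K1*m^2/q
S^2 = 8*1.0*3*0.6/0.007 + 4*0.1*0.6^2/0.007
S = sqrt(2077.7143)

45.5820 m


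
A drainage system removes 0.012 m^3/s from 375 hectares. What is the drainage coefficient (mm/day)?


DC = Q * 86400 / (A * 10000) * 1000
DC = 0.012 * 86400 / (375 * 10000) * 1000
DC = 1036800.0000 / 3750000

0.2765 mm/day


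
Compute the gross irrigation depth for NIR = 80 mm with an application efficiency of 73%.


Ea = 73% = 0.73
GID = NIR / Ea = 80 / 0.73 = 109.5890 mm

109.5890 mm


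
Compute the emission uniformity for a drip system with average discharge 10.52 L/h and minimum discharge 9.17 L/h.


EU = (q_min/q_avg)*100 = (9.17/10.52)*100 = 87.1673%

87.1673 %


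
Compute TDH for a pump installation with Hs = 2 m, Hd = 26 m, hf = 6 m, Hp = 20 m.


TDH = Hs + Hd + hf + Hp = 2 + 26 + 6 + 20 = 54

54 m


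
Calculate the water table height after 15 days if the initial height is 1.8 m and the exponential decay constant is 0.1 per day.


m = m0 * exp(-k*t)
m = 1.8 * exp(-0.1 * 15)
m = 1.8 * exp(-1.5000)

0.4016 m


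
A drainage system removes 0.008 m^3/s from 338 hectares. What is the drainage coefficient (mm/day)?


DC = Q * 86400 / (A * 10000) * 1000
DC = 0.008 * 86400 / (338 * 10000) * 1000
DC = 691200.0000 / 3380000

0.2045 mm/day


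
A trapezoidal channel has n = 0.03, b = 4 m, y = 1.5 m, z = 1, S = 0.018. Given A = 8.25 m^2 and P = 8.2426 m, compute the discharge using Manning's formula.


R = A/P = 8.25/8.2426 = 1.000898
Q = (1/0.03) * 8.25 * 1.000898^(2/3) * 0.018^0.5

36.9172 m^3/s


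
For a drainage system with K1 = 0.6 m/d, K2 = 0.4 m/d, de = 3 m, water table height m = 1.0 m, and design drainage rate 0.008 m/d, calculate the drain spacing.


S^2 = 8*K2*de*m/q + 4*K1*m^2/q
S^2 = 8*0.4*3*1.0/0.008 + 4*0.6*1.0^2/0.008
S = sqrt(1500.0000)

38.7298 m


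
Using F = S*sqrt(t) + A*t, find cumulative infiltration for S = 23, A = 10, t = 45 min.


F = S*sqrt(t) + A*t
F = 23*sqrt(45) + 10*45
F = 23*6.708204 + 450

604.2887 mm


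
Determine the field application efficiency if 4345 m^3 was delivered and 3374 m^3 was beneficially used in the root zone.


Ea = V_root / V_field * 100 = 3374 / 4345 * 100 = 77.6525%

77.6525 %


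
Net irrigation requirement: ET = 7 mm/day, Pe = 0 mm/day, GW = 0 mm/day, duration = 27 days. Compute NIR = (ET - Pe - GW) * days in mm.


Daily deficit = ET - Pe - GW = 7 - 0 - 0 = 7 mm/day
NIR = 7 * 27 = 189 mm

189.0000 mm


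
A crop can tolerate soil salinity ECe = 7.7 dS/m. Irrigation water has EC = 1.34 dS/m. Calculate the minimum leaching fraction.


LR = ECiw / (5*ECe - ECiw)
LR = 1.34 / (5*7.7 - 1.34)
LR = 1.34 / 37.1600

0.0361


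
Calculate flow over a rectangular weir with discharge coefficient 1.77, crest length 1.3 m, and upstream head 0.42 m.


Q = C * L * H^(3/2) = 1.77 * 1.3 * 0.42^1.5 = 1.77 * 1.3 * 0.272191

0.6263 m^3/s


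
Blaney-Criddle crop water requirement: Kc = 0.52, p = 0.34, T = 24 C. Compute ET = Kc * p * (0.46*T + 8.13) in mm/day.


ET = Kc * p * (0.46*T + 8.13)
ET = 0.52 * 0.34 * (0.46*24 + 8.13)
ET = 0.52 * 0.34 * 19.1700

3.3893 mm/day


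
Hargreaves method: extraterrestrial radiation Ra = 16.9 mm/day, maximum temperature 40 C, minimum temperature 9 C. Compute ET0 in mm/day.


Tmean = (Tmax + Tmin)/2 = (40 + 9)/2 = 24.5
ET0 = 0.0023 * 16.9 * (24.5 + 17.8) * sqrt(40 - 9)
ET0 = 0.0023 * 16.9 * 42.3 * 5.567764

9.1545 mm/day


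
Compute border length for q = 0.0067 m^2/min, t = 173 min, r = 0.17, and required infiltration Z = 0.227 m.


L = q*t/((1+r)*Z)
L = 0.0067*173/((1+0.17)*0.227)
L = 1.1591/0.26559

4.3642 m


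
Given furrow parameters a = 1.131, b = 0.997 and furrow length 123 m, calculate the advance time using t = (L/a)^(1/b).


t = (L/a)^(1/b)
t = (123/1.131)^(1/0.997)
t = 108.753316^(1/0.997)

110.2987 min


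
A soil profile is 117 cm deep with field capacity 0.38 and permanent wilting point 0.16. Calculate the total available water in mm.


AWC = (FC - PWP) * d * 10
AWC = (0.38 - 0.16) * 117 * 10
AWC = 0.2200 * 117 * 10

257.4000 mm


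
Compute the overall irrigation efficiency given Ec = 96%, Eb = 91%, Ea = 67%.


Ec = 0.96, Eb = 0.91, Ea = 0.67
E = 0.96 * 0.91 * 0.67 * 100 = 58.5312%

58.5312 %


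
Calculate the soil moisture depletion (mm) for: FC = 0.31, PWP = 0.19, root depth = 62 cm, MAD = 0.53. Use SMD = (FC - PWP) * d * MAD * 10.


SMD = (FC - PWP) * d * MAD * 10
SMD = (0.31 - 0.19) * 62 * 0.53 * 10
SMD = 0.1200 * 62 * 0.53 * 10

39.4320 mm


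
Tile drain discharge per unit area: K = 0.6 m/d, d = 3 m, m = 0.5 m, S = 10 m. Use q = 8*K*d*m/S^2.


q = 8*K*d*m/S^2
q = 8*0.6*3*0.5/10^2
q = 7.2000 / 100

0.0720 m/d


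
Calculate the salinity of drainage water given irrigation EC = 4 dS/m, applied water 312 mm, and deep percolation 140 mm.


EC_dw = EC_iw * D_iw / D_dw
EC_dw = 4 * 312 / 140
EC_dw = 1248 / 140

8.9143 dS/m


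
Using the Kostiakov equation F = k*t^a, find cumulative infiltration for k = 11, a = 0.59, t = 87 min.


F = k * t^a = 11 * 87^0.59
F = 11 * 13.941720

153.3589 mm


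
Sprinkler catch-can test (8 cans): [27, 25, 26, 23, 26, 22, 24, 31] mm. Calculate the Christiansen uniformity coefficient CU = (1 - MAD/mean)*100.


mean = 25.500000 mm
MAD = 2.000000 mm
CU = (1 - 2.000000/25.500000)*100

92.1569 %


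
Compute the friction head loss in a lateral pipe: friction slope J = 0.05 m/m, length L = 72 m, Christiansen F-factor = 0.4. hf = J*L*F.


hf = J * L * F = 0.05 * 72 * 0.4 = 1.4400 m

1.4400 m


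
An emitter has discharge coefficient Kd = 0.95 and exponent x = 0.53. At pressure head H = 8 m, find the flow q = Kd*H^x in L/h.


q = Kd * H^x = 0.95 * 8^0.53 = 0.95 * 3.010493

2.8600 L/h


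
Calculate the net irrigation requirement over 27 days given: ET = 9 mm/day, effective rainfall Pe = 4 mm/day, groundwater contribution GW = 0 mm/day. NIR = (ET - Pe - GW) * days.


Daily deficit = ET - Pe - GW = 9 - 4 - 0 = 5 mm/day
NIR = 5 * 27 = 135 mm

135.0000 mm


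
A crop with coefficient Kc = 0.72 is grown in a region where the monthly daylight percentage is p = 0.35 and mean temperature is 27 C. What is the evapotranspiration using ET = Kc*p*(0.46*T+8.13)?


ET = Kc * p * (0.46*T + 8.13)
ET = 0.72 * 0.35 * (0.46*27 + 8.13)
ET = 0.72 * 0.35 * 20.5500

5.1786 mm/day


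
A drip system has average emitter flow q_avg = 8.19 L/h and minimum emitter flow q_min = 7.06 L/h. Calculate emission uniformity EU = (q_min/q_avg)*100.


EU = (q_min/q_avg)*100 = (7.06/8.19)*100 = 86.2027%

86.2027 %


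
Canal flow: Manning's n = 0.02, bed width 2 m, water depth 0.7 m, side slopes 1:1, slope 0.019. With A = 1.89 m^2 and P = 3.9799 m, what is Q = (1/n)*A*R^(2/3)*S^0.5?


R = A/P = 1.89/3.9799 = 0.474886
Q = (1/0.02) * 1.89 * 0.474886^(2/3) * 0.019^0.5

7.9287 m^3/s


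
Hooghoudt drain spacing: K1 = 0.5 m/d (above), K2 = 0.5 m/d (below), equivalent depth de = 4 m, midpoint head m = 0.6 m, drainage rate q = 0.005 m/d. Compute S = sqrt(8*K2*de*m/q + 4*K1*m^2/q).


S^2 = 8*K2*de*m/q + 4*K1*m^2/q
S^2 = 8*0.5*4*0.6/0.005 + 4*0.5*0.6^2/0.005
S = sqrt(2064.0000)

45.4313 m


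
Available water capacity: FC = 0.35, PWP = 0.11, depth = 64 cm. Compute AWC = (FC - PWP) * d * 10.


AWC = (FC - PWP) * d * 10
AWC = (0.35 - 0.11) * 64 * 10
AWC = 0.2400 * 64 * 10

153.6000 mm


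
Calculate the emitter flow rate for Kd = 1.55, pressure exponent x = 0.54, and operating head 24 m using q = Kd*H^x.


q = Kd * H^x = 1.55 * 24^0.54 = 1.55 * 5.563064

8.6227 L/h


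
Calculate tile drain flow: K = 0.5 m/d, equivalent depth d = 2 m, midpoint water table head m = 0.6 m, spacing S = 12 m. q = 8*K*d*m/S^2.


q = 8*K*d*m/S^2
q = 8*0.5*2*0.6/12^2
q = 4.8000 / 144

0.0333 m/d


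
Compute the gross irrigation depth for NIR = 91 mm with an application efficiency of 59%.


Ea = 59% = 0.59
GID = NIR / Ea = 91 / 0.59 = 154.2373 mm

154.2373 mm


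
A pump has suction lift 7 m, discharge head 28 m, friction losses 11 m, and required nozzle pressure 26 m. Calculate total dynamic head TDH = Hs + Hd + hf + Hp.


TDH = Hs + Hd + hf + Hp = 7 + 28 + 11 + 26 = 72

72 m


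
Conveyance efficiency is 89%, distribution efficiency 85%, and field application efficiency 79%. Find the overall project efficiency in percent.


Ec = 0.89, Eb = 0.85, Ea = 0.79
E = 0.89 * 0.85 * 0.79 * 100 = 59.7635%

59.7635 %


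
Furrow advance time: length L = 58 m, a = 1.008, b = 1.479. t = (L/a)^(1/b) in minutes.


t = (L/a)^(1/b)
t = (58/1.008)^(1/1.479)
t = 57.539683^(1/1.479)

15.4871 min


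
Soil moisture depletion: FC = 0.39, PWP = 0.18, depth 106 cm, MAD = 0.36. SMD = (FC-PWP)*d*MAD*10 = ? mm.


SMD = (FC - PWP) * d * MAD * 10
SMD = (0.39 - 0.18) * 106 * 0.36 * 10
SMD = 0.2100 * 106 * 0.36 * 10

80.1360 mm


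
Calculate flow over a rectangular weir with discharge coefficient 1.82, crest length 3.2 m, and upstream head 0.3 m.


Q = C * L * H^(3/2) = 1.82 * 3.2 * 0.3^1.5 = 1.82 * 3.2 * 0.164317

0.9570 m^3/s
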